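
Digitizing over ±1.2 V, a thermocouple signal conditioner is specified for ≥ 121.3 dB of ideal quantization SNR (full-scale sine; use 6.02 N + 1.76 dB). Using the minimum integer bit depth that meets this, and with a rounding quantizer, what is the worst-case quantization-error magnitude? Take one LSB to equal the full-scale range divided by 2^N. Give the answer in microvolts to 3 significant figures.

1.14 µV

The full-scale span is 1.2 − (-1.2) = 2.4 V.
N ≥ (121.3 − 1.76)/6.02 = 19.857 → N_min = 20.
Step size = 2.4/1048576 V = 2.2888 µV.
Max error for round-to-nearest is LSB/2 = 1.14 µV.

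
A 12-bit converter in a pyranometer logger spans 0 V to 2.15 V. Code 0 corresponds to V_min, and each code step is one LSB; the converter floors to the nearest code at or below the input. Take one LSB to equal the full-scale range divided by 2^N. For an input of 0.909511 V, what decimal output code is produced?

Full-scale range = 2.15 V. LSB = 2.15 V / 2^12 ≈ 0.5249 mV.
V_in − V_min = 0.909511 − (0) = 0.909511 V.
Divide by LSB: 0.909511 × 4096/2.15 = 1732.7242.
Truncating gives code 1732.

1732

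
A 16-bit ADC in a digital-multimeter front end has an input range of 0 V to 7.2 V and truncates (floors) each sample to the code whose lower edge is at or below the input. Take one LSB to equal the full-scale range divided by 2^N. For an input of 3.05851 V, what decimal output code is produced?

27839

Full-scale range = 7.2 V. LSB = 7.2 V / 2^16 ≈ 109.9 µV.
code = ⌊(V_in − V_min)/LSB⌋ = ⌊(V_in − V_min) × 2^16 / range⌋
     = ⌊(3.05851 − (0)) × 65536 / 7.2⌋ = ⌊3.05851 × 65536/7.2⌋
     = ⌊27839.238⌋ = 27839.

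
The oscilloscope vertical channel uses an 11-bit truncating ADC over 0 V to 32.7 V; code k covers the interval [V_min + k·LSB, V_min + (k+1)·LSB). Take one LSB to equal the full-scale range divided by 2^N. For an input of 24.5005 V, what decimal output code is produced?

Range is 32.7 V. LSB = 32.7 V / 2^11 ≈ 15.97 mV.
V_in − V_min = 24.5005 − (0) = 24.5005 V.
Divide by LSB: 24.5005 × 2048/32.7 = 1534.4656.
Truncating gives code 1534.

1534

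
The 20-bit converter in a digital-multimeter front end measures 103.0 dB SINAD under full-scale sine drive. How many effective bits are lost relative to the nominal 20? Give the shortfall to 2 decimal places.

3.18 bits

ENOB = (SINAD − 1.76)/6.02 = (103.0 − 1.76)/6.02 = 16.8173 bits.
Lost resolution: 20 − 16.8173 = 3.1827 bits.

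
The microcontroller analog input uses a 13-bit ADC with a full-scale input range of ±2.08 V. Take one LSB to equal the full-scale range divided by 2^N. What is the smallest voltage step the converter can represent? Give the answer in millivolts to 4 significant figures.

0.5078 mV

The full-scale span is 2.08 − (-2.08) = 4.16 V.
Number of codes = 2^13 = 8192.
LSB = 4.16 V / 2^13 = 0.5078 mV.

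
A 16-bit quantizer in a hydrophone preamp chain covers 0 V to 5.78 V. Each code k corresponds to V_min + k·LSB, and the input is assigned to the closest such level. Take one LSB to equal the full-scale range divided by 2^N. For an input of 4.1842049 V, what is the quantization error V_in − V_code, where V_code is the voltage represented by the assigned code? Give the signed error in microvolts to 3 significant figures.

+19.7 µV

V_FS = 5.78 V. LSB = 5.78 V / 2^16 ≈ 88.20 µV.
(4.1842049 − (0)) / LSB = 4.1842049 × 65536/5.78 = 47442.2236. Nearest integer: k = 47442.
Reconstructed level: 0 + 47442 × 5.78/65536 V = 4.1841851807 V.
e = 4.1842049 − (4.1841851807) = +19.7 µV.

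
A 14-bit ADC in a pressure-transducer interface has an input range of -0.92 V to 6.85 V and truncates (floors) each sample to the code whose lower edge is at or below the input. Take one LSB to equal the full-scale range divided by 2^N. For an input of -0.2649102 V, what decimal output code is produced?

1381

The full-scale span is 6.85 − (-0.92) = 7.77 V. LSB = 7.77 V / 2^14 ≈ 474.2 µV.
(V_in − V_min) × 2^14/range = (-0.2649102 − (-0.92)) × 16384/7.77 = 1381.337.
Floor → code = 1381.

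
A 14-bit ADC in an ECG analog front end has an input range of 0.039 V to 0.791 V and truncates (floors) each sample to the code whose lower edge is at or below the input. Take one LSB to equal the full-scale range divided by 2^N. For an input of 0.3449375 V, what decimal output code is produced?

The full-scale span is 0.791 − (0.039) = 0.752 V. LSB = 0.752 V / 2^14 ≈ 45.90 µV.
(V_in − V_min) × 2^14/range = (0.3449375 − (0.039)) × 16384/0.752 = 6665.532.
Floor → code = 6665.

6665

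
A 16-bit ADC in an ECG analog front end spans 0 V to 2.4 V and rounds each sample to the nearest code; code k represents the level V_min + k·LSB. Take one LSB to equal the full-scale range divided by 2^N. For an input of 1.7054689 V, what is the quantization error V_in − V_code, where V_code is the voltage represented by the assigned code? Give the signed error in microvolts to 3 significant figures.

−12.1 µV

Range is 2.4 V. LSB = 2.4 V / 2^16 ≈ 36.62 µV.
Position in LSBs: (1.7054689 − (0)) × 65536/2.4 = 46570.6708; rounding gives k = 46571.
V_code = 0 + (46571/65536) × 2.4 = 1.7054809570 V.
e = 1.7054689 − (1.7054809570) = −12.1 µV.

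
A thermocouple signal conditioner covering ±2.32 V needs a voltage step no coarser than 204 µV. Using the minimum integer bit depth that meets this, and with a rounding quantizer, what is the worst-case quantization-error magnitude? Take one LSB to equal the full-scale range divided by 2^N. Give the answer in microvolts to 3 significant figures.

70.8 µV

Full-scale range = 2.32 V − (-2.32 V) = 4.64 V.
Required number of levels: 4.64/204 µV = 22745; smallest N with 2^N ≥ that is 15.
One LSB is 4.64 V / 32768 = 141.60 µV.
Half an LSB is 70.8 µV.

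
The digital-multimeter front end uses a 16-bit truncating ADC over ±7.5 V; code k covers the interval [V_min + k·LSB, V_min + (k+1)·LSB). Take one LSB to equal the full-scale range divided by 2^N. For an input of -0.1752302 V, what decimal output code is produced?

32002

Range = 7.5 − (-7.5) = 15 V. LSB = 15 V / 2^16 ≈ 228.9 µV.
code = ⌊(V_in − V_min)/LSB⌋ = ⌊(V_in − V_min) × 2^16 / range⌋
     = ⌊(-0.1752302 − (-7.5)) × 65536 / 15⌋ = ⌊7.3247698 × 65536/15⌋
     = ⌊32002.408⌋ = 32002.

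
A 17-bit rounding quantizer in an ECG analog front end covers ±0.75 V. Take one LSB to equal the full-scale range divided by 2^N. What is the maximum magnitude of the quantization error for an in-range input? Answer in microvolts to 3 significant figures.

5.72 µV

The full-scale span is 0.75 − (-0.75) = 1.5 V.
LSB = 1.5 V / 2^17 = 11.444 µV.
A rounding quantizer has |error| ≤ LSB/2 = 5.72 µV.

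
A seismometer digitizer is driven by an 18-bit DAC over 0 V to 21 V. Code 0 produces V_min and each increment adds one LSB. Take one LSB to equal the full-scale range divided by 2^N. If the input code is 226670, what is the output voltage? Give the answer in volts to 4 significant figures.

Range is 21 V. LSB = 21 V / 2^18.
V_out = V_min + code × LSB = 0 V + 226670 × 21 V / 262144
      = 0 V + 18.1582 V = 18.1582 V.

18.16 V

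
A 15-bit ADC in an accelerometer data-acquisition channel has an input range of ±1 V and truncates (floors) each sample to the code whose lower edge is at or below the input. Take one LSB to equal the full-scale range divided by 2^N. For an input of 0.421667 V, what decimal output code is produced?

23292

Full-scale range = 1 V − (-1 V) = 2 V. LSB = 2 V / 2^15 ≈ 61.04 µV.
code = ⌊(V_in − V_min)/LSB⌋ = ⌊(V_in − V_min) × 2^15 / range⌋
     = ⌊(0.421667 − (-1)) × 32768 / 2⌋ = ⌊1.421667 × 32768/2⌋
     = ⌊23292.592⌋ = 23292.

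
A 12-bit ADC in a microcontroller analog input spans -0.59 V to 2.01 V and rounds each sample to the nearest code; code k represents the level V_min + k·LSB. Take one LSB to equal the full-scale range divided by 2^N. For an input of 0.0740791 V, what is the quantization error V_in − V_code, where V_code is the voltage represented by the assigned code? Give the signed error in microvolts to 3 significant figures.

Range = 2.01 − (-0.59) = 2.6 V. LSB = 2.6 V / 2^12 ≈ 0.6348 mV.
(V_in − V_min)/LSB = (0.0740791 − (-0.59)) × 4096/2.6 = 1046.1800 → nearest code k = 1046.
V_code = V_min + k × range/2^12 = -0.59 + 1046 × 2.6/4096 = 0.07396484375 V.
e = 0.0740791 − (0.07396484375) = +114 µV.

+114 µV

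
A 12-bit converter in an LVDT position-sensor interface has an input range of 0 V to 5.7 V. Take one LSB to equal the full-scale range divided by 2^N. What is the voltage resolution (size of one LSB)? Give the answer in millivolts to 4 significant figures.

1.392 mV

Range is 5.7 V.
Number of codes = 2^12 = 4096.
LSB = 5.7 V / 2^12 = 1.392 mV.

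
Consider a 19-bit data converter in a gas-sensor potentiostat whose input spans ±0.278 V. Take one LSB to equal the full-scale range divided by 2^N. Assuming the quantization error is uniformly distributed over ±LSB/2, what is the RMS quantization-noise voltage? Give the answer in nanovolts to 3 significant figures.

Range = 0.278 − (-0.278) = 0.556 V.
LSB = 0.556 V / 2^19 = 1.0605 µV.
σ_q = LSB/√12 = 1.0605 µV/3.4641 = 306 nV.

306 nV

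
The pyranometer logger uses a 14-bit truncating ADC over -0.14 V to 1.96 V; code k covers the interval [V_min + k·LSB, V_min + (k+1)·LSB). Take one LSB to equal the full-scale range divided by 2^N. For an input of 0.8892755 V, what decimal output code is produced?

8030

The full-scale span is 1.96 − (-0.14) = 2.1 V. LSB = 2.1 V / 2^14 ≈ 128.2 µV.
V_in − V_min = 0.8892755 − (-0.14) = 1.0292755 V.
Divide by LSB: 1.0292755 × 16384/2.1 = 8030.3094.
Truncating gives code 8030.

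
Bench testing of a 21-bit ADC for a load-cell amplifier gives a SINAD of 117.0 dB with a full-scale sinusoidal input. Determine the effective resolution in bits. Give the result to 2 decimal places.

Inverting SNR = 6.02 N + 1.76: N_eff = (117.0 − 1.76)/6.02 = 19.1429.

19.14 bits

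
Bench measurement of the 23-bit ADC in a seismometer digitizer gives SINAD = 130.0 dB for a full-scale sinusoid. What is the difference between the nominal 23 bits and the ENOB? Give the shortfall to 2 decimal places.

Effective bits = (130.0 − 1.76)/6.02 = 21.3023.
23 − 21.3023 = 1.70 bits below nominal.

1.70 bits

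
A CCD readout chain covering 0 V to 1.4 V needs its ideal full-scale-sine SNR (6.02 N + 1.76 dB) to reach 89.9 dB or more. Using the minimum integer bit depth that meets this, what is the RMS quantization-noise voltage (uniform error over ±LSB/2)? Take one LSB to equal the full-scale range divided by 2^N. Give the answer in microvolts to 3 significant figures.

12.3 µV

Range is 1.4 V.
Solving 6.02 N ≥ 89.9 − 1.76: N ≥ 14.641. Round up → N = 15.
LSB = 1.4 V ÷ 2^15 = 1.4/32768 V = 42.725 µV.
V_rms = LSB/√12 = 12.3 µV.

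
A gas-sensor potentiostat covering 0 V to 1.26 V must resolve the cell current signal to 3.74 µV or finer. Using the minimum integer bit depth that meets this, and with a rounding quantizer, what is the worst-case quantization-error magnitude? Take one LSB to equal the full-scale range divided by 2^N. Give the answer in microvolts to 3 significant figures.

Span = 1.26 V.
1.26 V / 3.74 µV = 336900. Since 2^18 = 262144 and 2^19 = 524288, N = 19.
One LSB is 1.26 V / 524288 = 2.4033 µV.
Max error for round-to-nearest is LSB/2 = 1.20 µV.

1.20 µV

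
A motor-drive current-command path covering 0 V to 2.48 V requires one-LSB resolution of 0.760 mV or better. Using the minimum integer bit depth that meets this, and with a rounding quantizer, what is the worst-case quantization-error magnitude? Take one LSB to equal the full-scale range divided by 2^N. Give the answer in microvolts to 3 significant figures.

303 µV

Range is 2.48 V.
Need 2^N ≥ 2.48 V / 0.760 mV = 3263 → N_min = 12.
LSB = 2.48 V ÷ 2^12 = 2.48/4096 V = 0.60547 mV.
Half an LSB is 303 µV.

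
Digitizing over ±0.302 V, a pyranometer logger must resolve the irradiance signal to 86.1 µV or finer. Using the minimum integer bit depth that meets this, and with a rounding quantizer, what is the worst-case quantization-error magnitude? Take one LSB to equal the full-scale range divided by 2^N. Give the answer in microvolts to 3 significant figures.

Span: 0.302 V − (-0.302 V) = 0.604 V.
0.604 V / 86.1 µV = 7015. Since 2^12 = 4096 and 2^13 = 8192, N = 13.
Step size = 0.604/8192 V = 73.730 µV.
Max error for round-to-nearest is LSB/2 = 36.9 µV.

36.9 µV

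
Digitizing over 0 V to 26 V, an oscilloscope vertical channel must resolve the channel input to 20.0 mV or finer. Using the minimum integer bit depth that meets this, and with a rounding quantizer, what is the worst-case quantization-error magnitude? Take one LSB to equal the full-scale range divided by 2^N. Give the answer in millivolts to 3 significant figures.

V_FS = 26 V.
Required number of levels: 26/20.0 mV = 1300.0; smallest N with 2^N ≥ that is 11.
One LSB is 26 V / 2048 = 12.695 mV.
Half an LSB is 6.35 mV.

6.35 mV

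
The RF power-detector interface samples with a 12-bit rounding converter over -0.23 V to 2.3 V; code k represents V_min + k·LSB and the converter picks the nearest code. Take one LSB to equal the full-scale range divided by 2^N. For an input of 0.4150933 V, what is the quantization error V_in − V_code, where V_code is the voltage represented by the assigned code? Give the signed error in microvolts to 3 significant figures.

The full-scale span is 2.3 − (-0.23) = 2.53 V. LSB = 2.53 V / 2^12 ≈ 0.6177 mV.
(V_in − V_min)/LSB = (0.4150933 − (-0.23)) × 4096/2.53 = 1044.3882 → nearest code k = 1044.
V_code = V_min + k × range/2^12 = -0.23 + 1044 × 2.53/4096 = 0.4148535156 V.
e = 0.4150933 − (0.4148535156) = +240 µV.

+240 µV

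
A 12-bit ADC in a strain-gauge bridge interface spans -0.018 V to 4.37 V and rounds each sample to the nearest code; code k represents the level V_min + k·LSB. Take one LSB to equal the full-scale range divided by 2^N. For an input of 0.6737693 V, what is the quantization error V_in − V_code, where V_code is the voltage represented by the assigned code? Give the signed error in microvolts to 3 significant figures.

−283 µV

Range = 4.37 − (-0.018) = 4.388 V. LSB = 4.388 V / 2^12 ≈ 1.071 mV.
(V_in − V_min)/LSB = (0.6737693 − (-0.018)) × 4096/4.388 = 645.7354 → nearest code k = 646.
V_code = -0.018 + (646/4096) × 4.388 = 0.6740527344 V.
e = 0.6737693 − (0.6740527344) = −283 µV.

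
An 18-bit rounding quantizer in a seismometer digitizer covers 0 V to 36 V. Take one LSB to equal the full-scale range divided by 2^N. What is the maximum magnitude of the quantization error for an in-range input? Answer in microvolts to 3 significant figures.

68.7 µV

Full-scale range = 36 V.
One LSB is 36 V / 262144 = 137.33 µV.
|e|_max = LSB/2 = 68.7 µV.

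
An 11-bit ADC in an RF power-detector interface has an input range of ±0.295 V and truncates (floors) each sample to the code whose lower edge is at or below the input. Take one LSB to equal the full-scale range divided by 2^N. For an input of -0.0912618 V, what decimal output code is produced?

Full-scale range = 0.295 V − (-0.295 V) = 0.59 V. LSB = 0.59 V / 2^11 ≈ 288.1 µV.
(V_in − V_min) × 2^11/range = (-0.0912618 − (-0.295)) × 2048/0.59 = 707.213.
Floor → code = 707.

707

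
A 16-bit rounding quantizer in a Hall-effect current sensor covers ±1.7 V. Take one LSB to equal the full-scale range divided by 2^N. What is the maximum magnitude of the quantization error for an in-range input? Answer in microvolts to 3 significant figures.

25.9 µV

The full-scale span is 1.7 − (-1.7) = 3.4 V.
LSB = 3.4 V ÷ 2^16 = 3.4/65536 V = 51.880 µV.
A rounding quantizer has |error| ≤ LSB/2 = 25.9 µV.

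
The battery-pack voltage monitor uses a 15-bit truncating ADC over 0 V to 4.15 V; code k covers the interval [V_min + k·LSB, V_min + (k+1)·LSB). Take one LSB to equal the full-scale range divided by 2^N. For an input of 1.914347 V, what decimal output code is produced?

Span = 4.15 V. LSB = 4.15 V / 2^15 ≈ 126.6 µV.
V_in − V_min = 1.914347 − (0) = 1.914347 V.
Divide by LSB: 1.914347 × 32768/4.15 = 15115.4994.
Truncating gives code 15115.

15115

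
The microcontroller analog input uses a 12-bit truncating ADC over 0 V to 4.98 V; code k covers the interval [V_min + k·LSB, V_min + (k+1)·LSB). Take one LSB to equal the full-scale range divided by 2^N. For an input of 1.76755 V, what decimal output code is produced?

1453

Range is 4.98 V. LSB = 4.98 V / 2^12 ≈ 1.216 mV.
code = ⌊(V_in − V_min)/LSB⌋ = ⌊(V_in − V_min) × 2^12 / range⌋
     = ⌊(1.76755 − (0)) × 4096 / 4.98⌋ = ⌊1.76755 × 4096/4.98⌋
     = ⌊1453.792⌋ = 1453.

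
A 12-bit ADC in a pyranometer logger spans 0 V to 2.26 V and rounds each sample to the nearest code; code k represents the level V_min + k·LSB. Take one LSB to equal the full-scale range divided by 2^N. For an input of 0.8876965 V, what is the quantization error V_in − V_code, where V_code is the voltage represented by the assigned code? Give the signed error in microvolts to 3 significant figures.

−81.8 µV

Span = 2.26 V. LSB = 2.26 V / 2^12 ≈ 0.5518 mV.
(V_in − V_min)/LSB = (0.8876965 − (0)) × 4096/2.26 = 1608.8517 → nearest code k = 1609.
Reconstructed level: 0 + 1609 × 2.26/4096 V = 0.8877783203 V.
Error = V_in − V_code = 0.8876965 − (0.8877783203) = −81.8 µV.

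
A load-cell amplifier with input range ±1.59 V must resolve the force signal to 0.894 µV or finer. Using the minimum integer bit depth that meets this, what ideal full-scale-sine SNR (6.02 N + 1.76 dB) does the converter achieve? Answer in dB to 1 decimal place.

134.2 dB

Full-scale range = 1.59 V − (-1.59 V) = 3.18 V.
Levels needed ≥ 3.18/0.894 µV = 3.557e6. 2^22 = 4194304 suffices, so N_min = 22.
Ideal SNR at N = 22: 6.02·22 + 1.76 = 134.2 dB.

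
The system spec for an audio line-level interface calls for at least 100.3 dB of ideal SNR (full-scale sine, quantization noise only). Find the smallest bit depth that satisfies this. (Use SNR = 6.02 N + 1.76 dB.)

17 bits

N ≥ (100.3 − 1.76)/6.02 = 16.369 → N_min = 17.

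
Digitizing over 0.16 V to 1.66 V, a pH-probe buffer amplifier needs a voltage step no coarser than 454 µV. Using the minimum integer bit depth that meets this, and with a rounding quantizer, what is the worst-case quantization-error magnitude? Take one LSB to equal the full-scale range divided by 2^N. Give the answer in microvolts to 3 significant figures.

183 µV

The full-scale span is 1.66 − (0.16) = 1.5 V.
Levels needed ≥ 1.5/454 µV = 3304. 2^12 = 4096 suffices, so N_min = 12.
One LSB is 1.5 V / 4096 = 366.21 µV.
Max error for round-to-nearest is LSB/2 = 183 µV.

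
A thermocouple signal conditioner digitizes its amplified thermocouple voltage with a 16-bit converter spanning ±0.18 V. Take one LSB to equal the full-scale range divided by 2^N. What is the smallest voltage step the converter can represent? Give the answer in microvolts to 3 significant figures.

5.49 µV

Span: 0.18 V − (-0.18 V) = 0.36 V.
There are 2^16 = 65536 steps.
LSB = 0.36 V / 2^16 = 5.49 µV.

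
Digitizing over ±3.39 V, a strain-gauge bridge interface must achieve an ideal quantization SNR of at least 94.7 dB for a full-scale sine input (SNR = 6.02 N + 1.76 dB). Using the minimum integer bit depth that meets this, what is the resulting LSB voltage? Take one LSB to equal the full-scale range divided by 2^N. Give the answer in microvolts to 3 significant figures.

The full-scale span is 3.39 − (-3.39) = 6.78 V.
6.02 N + 1.76 ≥ 94.7 gives N ≥ 15.439, so the minimum integer is 16.
One LSB is 6.78 V / 65536 = 103 µV.

103 µV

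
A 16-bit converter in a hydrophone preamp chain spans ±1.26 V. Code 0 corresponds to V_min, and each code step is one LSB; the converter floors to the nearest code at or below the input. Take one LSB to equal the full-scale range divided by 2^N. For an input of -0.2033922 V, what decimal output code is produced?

Span: 1.26 V − (-1.26 V) = 2.52 V. LSB = 2.52 V / 2^16 ≈ 38.45 µV.
(V_in − V_min) × 2^16/range = (-0.2033922 − (-1.26)) × 65536/2.52 = 27478.511.
Floor → code = 27478.

27478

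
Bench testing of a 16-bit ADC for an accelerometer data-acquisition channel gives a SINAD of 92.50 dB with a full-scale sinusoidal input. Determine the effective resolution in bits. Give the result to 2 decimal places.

(92.50 − 1.76) / 6.02 = 90.74/6.02 = 15.0731 effective bits.

15.07 bits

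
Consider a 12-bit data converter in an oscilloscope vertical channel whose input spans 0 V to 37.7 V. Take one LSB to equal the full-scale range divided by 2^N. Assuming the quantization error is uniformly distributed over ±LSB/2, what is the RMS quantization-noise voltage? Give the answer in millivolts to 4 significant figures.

Full-scale range = 37.7 V.
LSB = 37.7 V ÷ 2^12 = 37.7/4096 V = 9.20410 mV.
RMS of a uniform error over width LSB is LSB/√12 = 2.657 mV.

2.657 mV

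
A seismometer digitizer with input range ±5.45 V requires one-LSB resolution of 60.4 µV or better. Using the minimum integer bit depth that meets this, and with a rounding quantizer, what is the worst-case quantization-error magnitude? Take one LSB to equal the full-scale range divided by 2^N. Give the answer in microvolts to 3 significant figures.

20.8 µV

Full-scale range = 5.45 V − (-5.45 V) = 10.9 V.
Levels needed ≥ 10.9/60.4 µV = 180500. 2^18 = 262144 suffices, so N_min = 18.
LSB = 10.9 V ÷ 2^18 = 10.9/262144 V = 41.580 µV.
|e|_max = LSB/2 = 20.8 µV.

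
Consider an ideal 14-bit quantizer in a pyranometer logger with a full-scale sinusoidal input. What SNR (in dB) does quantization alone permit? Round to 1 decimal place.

86.0 dB

For an ideal N-bit converter with full-scale sine input, SNR = 6.02 N + 1.76 dB. SNR = 6.02 × 14 + 1.76 = 84.28 + 1.76 = 86.04 dB.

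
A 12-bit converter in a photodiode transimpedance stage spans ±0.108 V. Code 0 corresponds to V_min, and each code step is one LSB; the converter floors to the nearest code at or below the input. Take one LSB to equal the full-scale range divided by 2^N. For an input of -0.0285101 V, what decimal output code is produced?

Full-scale range = 0.108 V − (-0.108 V) = 0.216 V. LSB = 0.216 V / 2^12 ≈ 52.73 µV.
V_in − V_min = -0.0285101 − (-0.108) = 0.0794899 V.
Divide by LSB: 0.0794899 × 4096/0.216 = 1507.3640.
Truncating gives code 1507.

1507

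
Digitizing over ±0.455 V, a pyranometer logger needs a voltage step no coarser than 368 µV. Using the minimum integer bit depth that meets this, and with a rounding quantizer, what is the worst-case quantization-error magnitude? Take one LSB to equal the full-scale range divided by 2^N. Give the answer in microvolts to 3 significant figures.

111 µV

Full-scale range = 0.455 V − (-0.455 V) = 0.91 V.
Levels needed ≥ 0.91/368 µV = 2473. 2^12 = 4096 suffices, so N_min = 12.
Step size = 0.91/4096 V = 222.17 µV.
|e|_max = LSB/2 = 111 µV.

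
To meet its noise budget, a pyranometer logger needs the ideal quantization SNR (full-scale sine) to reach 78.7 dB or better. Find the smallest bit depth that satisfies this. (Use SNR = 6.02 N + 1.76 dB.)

13 bits

N ≥ (78.7 − 1.76)/6.02 = 12.781 → N_min = 13.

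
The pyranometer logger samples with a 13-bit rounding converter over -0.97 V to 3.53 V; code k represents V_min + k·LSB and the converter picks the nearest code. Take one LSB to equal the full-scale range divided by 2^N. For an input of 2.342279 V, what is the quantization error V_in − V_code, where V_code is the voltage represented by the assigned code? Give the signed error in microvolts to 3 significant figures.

−98.9 µV

The full-scale span is 3.53 − (-0.97) = 4.5 V. LSB = 4.5 V / 2^13 ≈ 0.5493 mV.
Position in LSBs: (2.342279 − (-0.97)) × 8192/4.5 = 6029.8199; rounding gives k = 6030.
V_code = V_min + k × range/2^13 = -0.97 + 6030 × 4.5/8192 = 2.342377930 V.
V_in − V_code = 2.342279 − (2.342377930) = −98.9 µV.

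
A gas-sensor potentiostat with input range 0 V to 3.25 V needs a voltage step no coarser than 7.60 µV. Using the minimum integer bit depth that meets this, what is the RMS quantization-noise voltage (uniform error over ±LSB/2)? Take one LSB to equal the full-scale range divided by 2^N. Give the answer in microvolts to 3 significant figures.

1.79 µV

Span = 3.25 V.
Need 2^N ≥ 3.25 V / 7.60 µV = 427600 → N_min = 19.
Step size = 3.25/524288 V = 6.1989 µV.
V_rms = LSB/√12 = 1.79 µV.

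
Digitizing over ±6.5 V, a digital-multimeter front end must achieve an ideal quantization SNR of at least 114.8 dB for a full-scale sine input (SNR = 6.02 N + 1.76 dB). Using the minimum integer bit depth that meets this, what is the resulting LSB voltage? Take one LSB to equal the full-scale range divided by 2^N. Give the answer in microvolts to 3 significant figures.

24.8 µV

Span: 6.5 V − (-6.5 V) = 13 V.
Solving 6.02 N ≥ 114.8 − 1.76: N ≥ 18.777. Round up → N = 19.
Step size = 13/524288 V = 24.8 µV.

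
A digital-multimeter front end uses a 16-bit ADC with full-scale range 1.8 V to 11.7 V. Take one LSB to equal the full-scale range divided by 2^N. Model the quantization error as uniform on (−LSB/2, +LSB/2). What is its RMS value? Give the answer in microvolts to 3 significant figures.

The full-scale span is 11.7 − (1.8) = 9.9 V.
LSB = 9.9 V ÷ 2^16 = 9.9/65536 V = 151.06 µV.
V_rms = LSB/√12 = 151.06 µV / √12 = 43.6 µV.

43.6 µV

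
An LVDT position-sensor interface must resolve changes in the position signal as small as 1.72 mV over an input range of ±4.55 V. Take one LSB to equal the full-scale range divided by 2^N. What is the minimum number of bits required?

13 bits

Range = 4.55 − (-4.55) = 9.1 V.
Need 2^N ≥ 9.1 V / 1.72 mV = 5291 → N_min = 13.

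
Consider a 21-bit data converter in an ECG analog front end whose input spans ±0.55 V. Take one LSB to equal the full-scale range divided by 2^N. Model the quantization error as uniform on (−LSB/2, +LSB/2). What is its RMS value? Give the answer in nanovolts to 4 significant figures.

151.4 nV

Full-scale range = 0.55 V − (-0.55 V) = 1.1 V.
LSB = 1.1 V ÷ 2^21 = 1.1/2097152 V = 0.524521 µV.
RMS of a uniform error over width LSB is LSB/√12 = 151.4 nV.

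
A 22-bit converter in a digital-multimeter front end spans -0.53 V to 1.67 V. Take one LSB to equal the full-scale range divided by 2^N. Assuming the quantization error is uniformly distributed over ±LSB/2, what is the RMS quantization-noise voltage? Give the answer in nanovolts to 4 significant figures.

Span: 1.67 V − (-0.53 V) = 2.2 V.
LSB = 2.2 V / 2^22 = 0.524521 µV.
σ_q = LSB/√12 = 0.524521 µV/3.4641 = 151.4 nV.

151.4 nV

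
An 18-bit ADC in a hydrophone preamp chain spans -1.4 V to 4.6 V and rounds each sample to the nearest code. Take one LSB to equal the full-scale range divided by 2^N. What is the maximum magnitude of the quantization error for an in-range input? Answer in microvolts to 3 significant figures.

11.4 µV

Span: 4.6 V − (-1.4 V) = 6 V.
Step size = 6/262144 V = 22.888 µV.
Worst-case error for round-to-nearest is half an LSB: 11.4 µV.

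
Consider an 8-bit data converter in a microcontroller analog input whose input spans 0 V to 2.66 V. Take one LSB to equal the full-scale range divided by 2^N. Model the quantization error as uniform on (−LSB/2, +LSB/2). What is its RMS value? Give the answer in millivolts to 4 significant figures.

Range is 2.66 V.
LSB = 2.66 V / 2^8 = 10.3906 mV.
σ_q = LSB/√12 = 10.3906 mV/3.4641 = 3.000 mV.

3.000 mV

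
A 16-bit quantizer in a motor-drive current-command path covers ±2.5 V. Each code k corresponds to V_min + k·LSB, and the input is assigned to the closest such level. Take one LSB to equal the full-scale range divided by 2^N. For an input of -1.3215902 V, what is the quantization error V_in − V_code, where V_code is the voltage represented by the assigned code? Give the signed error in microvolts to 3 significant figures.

−26.5 µV

Range = 2.5 − (-2.5) = 5 V. LSB = 5 V / 2^16 ≈ 76.29 µV.
Position in LSBs: (-1.3215902 − (-2.5)) × 65536/5 = 15445.6529; rounding gives k = 15446.
V_code = -2.5 + (15446/65536) × 5 = -1.3215637207 V.
e = -1.3215902 − (-1.3215637207) = −26.5 µV.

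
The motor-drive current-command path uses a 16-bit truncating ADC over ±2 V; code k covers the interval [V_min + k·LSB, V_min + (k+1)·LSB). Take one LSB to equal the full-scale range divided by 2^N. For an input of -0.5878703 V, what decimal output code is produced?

23136

Span: 2 V − (-2 V) = 4 V. LSB = 4 V / 2^16 ≈ 61.04 µV.
(V_in − V_min) × 2^16/range = (-0.5878703 − (-2)) × 65536/4 = 23136.333.
Floor → code = 23136.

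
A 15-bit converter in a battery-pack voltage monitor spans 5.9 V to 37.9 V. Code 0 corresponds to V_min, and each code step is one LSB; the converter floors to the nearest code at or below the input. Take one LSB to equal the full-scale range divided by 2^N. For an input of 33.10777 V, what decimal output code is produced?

27860

The full-scale span is 37.9 − (5.9) = 32 V. LSB = 32 V / 2^15 ≈ 0.9766 mV.
V_in − V_min = 33.10777 − (5.9) = 27.20777 V.
Divide by LSB: 27.20777 × 32768/32 = 27860.7565.
Truncating gives code 27860.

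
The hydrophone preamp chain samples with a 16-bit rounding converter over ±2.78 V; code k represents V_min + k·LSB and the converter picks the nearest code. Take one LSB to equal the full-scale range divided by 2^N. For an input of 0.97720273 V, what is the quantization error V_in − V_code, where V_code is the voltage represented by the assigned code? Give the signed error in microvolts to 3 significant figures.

+28.7 µV

Span: 2.78 V − (-2.78 V) = 5.56 V. LSB = 5.56 V / 2^16 ≈ 84.84 µV.
Position in LSBs: (0.97720273 − (-2.78)) × 65536/5.56 = 44286.3378; rounding gives k = 44286.
V_code = V_min + k × range/2^16 = -2.78 + 44286 × 5.56/65536 = 0.97717407227 V.
Error = V_in − V_code = 0.97720273 − (0.97717407227) = +28.7 µV.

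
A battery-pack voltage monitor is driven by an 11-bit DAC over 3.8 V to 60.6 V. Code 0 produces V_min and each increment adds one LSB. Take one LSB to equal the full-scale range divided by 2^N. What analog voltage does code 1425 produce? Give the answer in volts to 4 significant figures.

Span: 60.6 V − (3.8 V) = 56.8 V. LSB = 56.8 V / 2^11.
Output = V_min + (1425/2048) × range = 3.8 + 0.695801 × 56.8 V
      = 3.8 V + 39.5215 V = 43.3215 V.

43.32 V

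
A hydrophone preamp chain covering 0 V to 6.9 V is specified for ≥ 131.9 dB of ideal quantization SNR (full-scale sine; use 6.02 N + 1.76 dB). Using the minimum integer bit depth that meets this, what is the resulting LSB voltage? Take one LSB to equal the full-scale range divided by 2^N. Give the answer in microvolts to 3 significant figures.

1.65 µV

Span = 6.9 V.
6.02 N + 1.76 ≥ 131.9 gives N ≥ 21.618, so the minimum integer is 22.
LSB = 6.9 V / 2^22 = 1.65 µV.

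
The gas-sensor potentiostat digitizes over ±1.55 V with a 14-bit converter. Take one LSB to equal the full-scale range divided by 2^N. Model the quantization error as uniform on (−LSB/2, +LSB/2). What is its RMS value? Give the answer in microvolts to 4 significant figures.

Range = 1.55 − (-1.55) = 3.1 V.
One LSB is 3.1 V / 16384 = 189.209 µV.
For a uniform distribution on [−LSB/2, +LSB/2], V_rms = LSB/√12 = 189.209 µV/3.4641 = 54.62 µV.

54.62 µV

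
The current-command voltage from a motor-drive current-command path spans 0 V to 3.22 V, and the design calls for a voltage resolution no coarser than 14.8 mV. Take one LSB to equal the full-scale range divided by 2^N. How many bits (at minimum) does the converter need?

Range is 3.22 V.
Required number of levels: 3.22/14.8 mV = 217.57; smallest N with 2^N ≥ that is 8.

8 bits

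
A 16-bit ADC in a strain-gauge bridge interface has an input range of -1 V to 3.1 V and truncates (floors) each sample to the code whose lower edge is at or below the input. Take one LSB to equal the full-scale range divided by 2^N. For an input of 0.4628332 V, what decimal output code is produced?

The full-scale span is 3.1 − (-1) = 4.1 V. LSB = 4.1 V / 2^16 ≈ 62.56 µV.
code = ⌊(V_in − V_min)/LSB⌋ = ⌊(V_in − V_min) × 2^16 / range⌋
     = ⌊(0.4628332 − (-1)) × 65536 / 4.1⌋ = ⌊1.4628332 × 65536/4.1⌋
     = ⌊23382.497⌋ = 23382.

23382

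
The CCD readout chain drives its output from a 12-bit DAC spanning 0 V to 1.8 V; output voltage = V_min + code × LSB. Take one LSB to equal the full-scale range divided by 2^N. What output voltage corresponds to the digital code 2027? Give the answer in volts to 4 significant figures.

0.8908 V

Full-scale range = 1.8 V. LSB = 1.8 V / 2^12.
Output = V_min + (2027/4096) × range = 0 + 0.494873 × 1.8 V
      = 0 V + 0.890771 V = 0.890771 V.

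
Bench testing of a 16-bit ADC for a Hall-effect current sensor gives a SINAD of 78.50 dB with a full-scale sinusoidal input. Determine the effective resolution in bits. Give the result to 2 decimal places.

12.75 bits

(78.50 − 1.76) / 6.02 = 76.74/6.02 = 12.7475 effective bits.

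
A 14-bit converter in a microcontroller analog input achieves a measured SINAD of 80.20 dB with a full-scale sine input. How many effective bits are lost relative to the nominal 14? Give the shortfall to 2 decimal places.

0.97 bits

Effective bits = (80.20 − 1.76)/6.02 = 13.0299.
Lost resolution: 14 − 13.0299 = 0.9701 bits.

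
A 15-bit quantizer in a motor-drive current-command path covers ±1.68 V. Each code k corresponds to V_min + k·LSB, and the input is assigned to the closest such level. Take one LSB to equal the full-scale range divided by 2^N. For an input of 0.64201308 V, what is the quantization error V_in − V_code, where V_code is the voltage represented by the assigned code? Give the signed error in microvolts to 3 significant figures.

+16.0 µV

Range = 1.68 − (-1.68) = 3.36 V. LSB = 3.36 V / 2^15 ≈ 102.5 µV.
(0.64201308 − (-1.68)) / LSB = 2.32201308 × 32768/3.36 = 22645.1561. Nearest integer: k = 22645.
V_code = V_min + k × range/2^15 = -1.68 + 22645 × 3.36/32768 = 0.64199707031 V.
e = 0.64201308 − (0.64199707031) = +16.0 µV.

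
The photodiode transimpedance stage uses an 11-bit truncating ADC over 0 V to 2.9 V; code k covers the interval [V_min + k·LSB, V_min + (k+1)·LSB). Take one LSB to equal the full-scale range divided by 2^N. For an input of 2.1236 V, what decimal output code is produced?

V_FS = 2.9 V. LSB = 2.9 V / 2^11 ≈ 1.416 mV.
(V_in − V_min) × 2^11/range = (2.1236 − (0)) × 2048/2.9 = 1499.701.
Floor → code = 1499.

1499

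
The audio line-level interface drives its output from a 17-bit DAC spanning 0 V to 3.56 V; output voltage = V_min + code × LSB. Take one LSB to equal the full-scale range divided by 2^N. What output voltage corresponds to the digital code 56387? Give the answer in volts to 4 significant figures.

1.532 V

Range is 3.56 V. LSB = 3.56 V / 2^17.
Output = V_min + (56387/131072) × range = 0 + 0.430199 × 3.56 V
      = 0 V + 1.53151 V = 1.53151 V.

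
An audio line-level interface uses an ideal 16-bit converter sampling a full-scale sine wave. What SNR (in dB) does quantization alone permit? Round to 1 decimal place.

98.1 dB

SNR = 6.02·16 + 1.76 = 98.08 dB.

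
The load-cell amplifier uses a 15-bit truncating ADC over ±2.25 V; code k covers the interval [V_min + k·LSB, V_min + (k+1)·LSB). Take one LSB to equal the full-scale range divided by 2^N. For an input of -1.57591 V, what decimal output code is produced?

Span: 2.25 V − (-2.25 V) = 4.5 V. LSB = 4.5 V / 2^15 ≈ 137.3 µV.
code = ⌊(V_in − V_min)/LSB⌋ = ⌊(V_in − V_min) × 2^15 / range⌋
     = ⌊(-1.57591 − (-2.25)) × 32768 / 4.5⌋ = ⌊0.67409 × 32768/4.5⌋
     = ⌊4908.574⌋ = 4908.

4908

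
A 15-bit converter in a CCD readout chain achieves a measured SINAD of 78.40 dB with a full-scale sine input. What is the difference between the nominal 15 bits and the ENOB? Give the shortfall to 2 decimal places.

2.27 bits

N_eff = (78.40 − 1.76)/6.02 = 12.7309 bits.
Shortfall = 15 − 12.7309 = 2.2691 bits.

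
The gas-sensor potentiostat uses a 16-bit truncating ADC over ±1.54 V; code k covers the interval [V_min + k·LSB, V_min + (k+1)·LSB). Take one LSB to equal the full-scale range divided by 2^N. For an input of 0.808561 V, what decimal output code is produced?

The full-scale span is 1.54 − (-1.54) = 3.08 V. LSB = 3.08 V / 2^16 ≈ 47.00 µV.
V_in − V_min = 0.808561 − (-1.54) = 2.348561 V.
Divide by LSB: 2.348561 × 65536/3.08 = 49972.4980.
Truncating gives code 49972.

49972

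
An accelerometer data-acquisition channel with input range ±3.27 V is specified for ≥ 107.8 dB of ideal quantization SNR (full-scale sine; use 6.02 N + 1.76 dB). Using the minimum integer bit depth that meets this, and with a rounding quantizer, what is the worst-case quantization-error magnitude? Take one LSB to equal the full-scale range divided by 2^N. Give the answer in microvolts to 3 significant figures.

Full-scale range = 3.27 V − (-3.27 V) = 6.54 V.
6.02 N + 1.76 ≥ 107.8 gives N ≥ 17.615, so the minimum integer is 18.
One LSB is 6.54 V / 262144 = 24.948 µV.
Max error for round-to-nearest is LSB/2 = 12.5 µV.

12.5 µV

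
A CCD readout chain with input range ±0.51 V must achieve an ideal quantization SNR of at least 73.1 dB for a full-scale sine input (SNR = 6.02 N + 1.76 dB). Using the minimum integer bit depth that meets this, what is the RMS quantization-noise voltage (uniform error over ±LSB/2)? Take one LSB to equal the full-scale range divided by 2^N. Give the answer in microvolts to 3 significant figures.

71.9 µV

Full-scale range = 0.51 V − (-0.51 V) = 1.02 V.
6.02 N + 1.76 ≥ 73.1 gives N ≥ 11.850, so the minimum integer is 12.
One LSB is 1.02 V / 4096 = 249.02 µV.
RMS noise = LSB/√12 = 71.9 µV.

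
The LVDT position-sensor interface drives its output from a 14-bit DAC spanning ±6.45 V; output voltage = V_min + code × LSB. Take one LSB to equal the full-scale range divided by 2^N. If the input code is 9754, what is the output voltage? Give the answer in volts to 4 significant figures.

1.230 V

Full-scale range = 6.45 V − (-6.45 V) = 12.9 V. LSB = 12.9 V / 2^14.
Output = V_min + (9754/16384) × range = -6.45 + 0.595337 × 12.9 V
      = -6.45 + 7.67985 = 1.22985 V.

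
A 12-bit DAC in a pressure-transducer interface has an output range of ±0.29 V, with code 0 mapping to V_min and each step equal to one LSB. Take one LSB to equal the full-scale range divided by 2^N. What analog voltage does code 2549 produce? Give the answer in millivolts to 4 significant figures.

The full-scale span is 0.29 − (-0.29) = 0.58 V. LSB = 0.58 V / 2^12.
Output = V_min + (2549/4096) × range = -0.29 + 0.622314 × 0.58 V
      = -0.29 V + 0.360942 V = 0.0709424 V.

70.94 mV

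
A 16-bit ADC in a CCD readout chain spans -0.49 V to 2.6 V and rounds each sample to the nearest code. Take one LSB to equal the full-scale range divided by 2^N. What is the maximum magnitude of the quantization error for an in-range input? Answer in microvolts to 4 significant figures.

Range = 2.6 − (-0.49) = 3.09 V.
Step size = 3.09/65536 V = 47.1497 µV.
A rounding quantizer has |error| ≤ LSB/2 = 23.57 µV.

23.57 µV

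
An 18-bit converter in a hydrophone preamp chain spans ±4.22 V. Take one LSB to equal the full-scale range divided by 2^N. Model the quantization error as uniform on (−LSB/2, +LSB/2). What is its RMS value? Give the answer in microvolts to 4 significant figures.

Full-scale range = 4.22 V − (-4.22 V) = 8.44 V.
Step size = 8.44/262144 V = 32.1960 µV.
V_rms = LSB/√12 = 32.1960 µV / √12 = 9.294 µV.

9.294 µV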